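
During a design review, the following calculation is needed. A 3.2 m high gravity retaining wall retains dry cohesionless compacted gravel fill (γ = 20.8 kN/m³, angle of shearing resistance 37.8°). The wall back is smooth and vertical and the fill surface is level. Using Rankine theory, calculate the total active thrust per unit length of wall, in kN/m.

K_a = tan²(45° − φ/2) = 0.2400.
P_a = ½ K_a γ H² = 0.5 × 0.2400 × 20.8 × 3.2² = 25.56 kN/m.

25.6 kN/m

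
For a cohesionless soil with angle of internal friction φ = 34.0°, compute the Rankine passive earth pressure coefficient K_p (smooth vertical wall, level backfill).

3.54

K_p = (1 + sin φ)/(1 − sin φ) = tan²(45° + 34.0°/2) = 3.537.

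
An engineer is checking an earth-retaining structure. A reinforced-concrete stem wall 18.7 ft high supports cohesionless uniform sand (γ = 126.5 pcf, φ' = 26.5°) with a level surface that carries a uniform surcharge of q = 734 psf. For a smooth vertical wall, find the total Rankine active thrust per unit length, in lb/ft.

13700 lb/ft

K_a = tan²(45° − φ/2) = 0.3829.
Soil triangle: ½ K_a γ H² = 0.5×0.3829×126.5×18.7² = 8470 lb/ft.
Surcharge rectangle: K_a q H = 0.3829×734×18.7 = 5256 lb/ft.
Total = 8470 + 5256 = 13730 lb/ft.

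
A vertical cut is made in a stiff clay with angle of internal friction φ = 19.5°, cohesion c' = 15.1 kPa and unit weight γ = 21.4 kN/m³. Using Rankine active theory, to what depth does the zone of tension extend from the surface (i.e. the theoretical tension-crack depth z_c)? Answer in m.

K_a = tan²(45° − 19.5°/2) = 0.4995; √K_a = 0.7067.
The active pressure is zero where K_a γ z = 2c√K_a, so z_c = 2c/(γ√K_a) = 2×15.1/(21.4×0.7067) = 1.997 m.

2.00 m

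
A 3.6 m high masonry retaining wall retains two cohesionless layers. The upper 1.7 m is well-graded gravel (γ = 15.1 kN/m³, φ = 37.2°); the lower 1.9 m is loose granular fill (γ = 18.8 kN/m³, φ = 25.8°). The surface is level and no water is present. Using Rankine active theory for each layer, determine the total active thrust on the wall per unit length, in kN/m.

K_a1 = tan²(45°−37.2°/2) = 0.2464; K_a2 = tan²(45°−25.8°/2) = 0.3935.
Layer 1: σ at base = K_a1 γ₁ h₁ = 6.326 kPa; P₁ = ½×6.326×1.7 = 5.377.
Layer 2: σ_v at top = γ₁h₁ = 25.67; σ_h top = K_a2×25.67 = 10.10; σ_h base = K_a2×(25.67+18.8×1.9) = 24.16.
P₂ = ½(10.10+24.16)×1.9 = 32.55. Total P_a = 5.377+32.55 = 37.92 kN/m.

37.9 kN/m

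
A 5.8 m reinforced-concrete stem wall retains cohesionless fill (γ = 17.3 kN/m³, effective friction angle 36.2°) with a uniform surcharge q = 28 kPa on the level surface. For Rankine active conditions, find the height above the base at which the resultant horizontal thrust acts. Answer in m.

2.28 m

K_a = 0.2574.
Triangular part P₁ = ½K_aγH² = 74.89 at H/3 = 1.933 m; rectangular part P₂ = K_a q H = 41.80 at H/2 = 2.900 m.
ȳ = (P₁·1.933 + P₂·2.900)/(P₁+P₂) = 2.280 m.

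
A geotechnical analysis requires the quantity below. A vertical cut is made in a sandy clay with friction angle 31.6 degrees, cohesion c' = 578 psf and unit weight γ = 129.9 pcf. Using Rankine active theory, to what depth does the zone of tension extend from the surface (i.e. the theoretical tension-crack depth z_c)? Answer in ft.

15.9 ft

K_a = tan²(45° − 31.6°/2) = 0.3123; √K_a = 0.5589.
The active pressure is zero where K_a γ z = 2c√K_a, so z_c = 2c/(γ√K_a) = 2×578/(129.9×0.5589) = 15.92 ft.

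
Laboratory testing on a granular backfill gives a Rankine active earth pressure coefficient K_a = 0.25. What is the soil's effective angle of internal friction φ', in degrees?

K_a = tan²(45° − φ/2) ⇒ 45° − φ/2 = arctan(√0.25) = 26.57°.
φ = 2(45° − 26.57°) = 36.87°.

36.9°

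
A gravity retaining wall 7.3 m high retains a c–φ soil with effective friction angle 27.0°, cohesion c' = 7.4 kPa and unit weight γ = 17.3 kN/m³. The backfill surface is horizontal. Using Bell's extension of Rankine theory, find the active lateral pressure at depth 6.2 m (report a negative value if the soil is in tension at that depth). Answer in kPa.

31.2 kPa

K_a = (1 − sin φ)/(1 + sin φ) = 0.3755.
σ_a = K_a γ z − 2c√K_a = 0.3755×17.3×6.2 − 2×7.4×0.6128 = 31.21 kPa.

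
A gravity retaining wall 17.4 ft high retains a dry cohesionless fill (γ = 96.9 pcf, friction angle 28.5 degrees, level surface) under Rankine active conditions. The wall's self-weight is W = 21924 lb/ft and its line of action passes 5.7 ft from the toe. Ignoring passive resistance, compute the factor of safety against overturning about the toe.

K_a = tan²(45° − 28.5°/2) = 0.3540.
P_a = ½K_aγH² = 0.5×0.3540×96.9×17.4² = 5192 lb/ft, acting at H/3 = 5.800 ft above the base.
Overturning moment M_o = P_a × H/3 = 5192 × 5.800 = 30110.
Resisting moment M_r = W × 5.7 = 21924 × 5.7 = 125000.
FS_overturning = M_r/M_o = 125000/30110 = 4.150.

4.15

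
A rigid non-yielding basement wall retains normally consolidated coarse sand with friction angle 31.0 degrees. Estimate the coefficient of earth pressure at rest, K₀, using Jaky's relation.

K₀ = 1 − sin φ' = 1 − sin 31.0° = 0.4850.

0.485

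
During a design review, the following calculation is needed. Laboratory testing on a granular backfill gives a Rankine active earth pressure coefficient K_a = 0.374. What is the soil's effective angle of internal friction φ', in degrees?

27.1°

K_a = tan²(45° − φ/2) ⇒ 45° − φ/2 = arctan(√0.374) = 31.45°.
φ = 2(45° − 31.45°) = 27.10°.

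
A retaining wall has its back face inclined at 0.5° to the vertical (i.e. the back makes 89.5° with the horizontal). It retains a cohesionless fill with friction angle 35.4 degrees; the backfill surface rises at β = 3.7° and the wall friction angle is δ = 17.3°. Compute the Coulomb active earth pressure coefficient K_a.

0.255

K_a = sin²(α+φ) / [sin²α · sin(α−δ) · (1 + √{sin(φ+δ)sin(φ−β) / (sin(α−δ)sin(α+β))})²].
With α = 89.5°, φ = 35.4°, δ = 17.3°, β = 3.7°: K_a = 0.2554.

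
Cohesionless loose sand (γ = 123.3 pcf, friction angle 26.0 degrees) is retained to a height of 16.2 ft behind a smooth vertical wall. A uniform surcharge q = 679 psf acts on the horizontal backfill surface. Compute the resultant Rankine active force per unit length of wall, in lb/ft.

10600 lb/ft

K_a = tan²(45° − φ/2) = 0.3905.
Soil triangle: ½ K_a γ H² = 0.5×0.3905×123.3×16.2² = 6317 lb/ft.
Surcharge rectangle: K_a q H = 0.3905×679×16.2 = 4295 lb/ft.
Total = 6317 + 4295 = 10610 lb/ft.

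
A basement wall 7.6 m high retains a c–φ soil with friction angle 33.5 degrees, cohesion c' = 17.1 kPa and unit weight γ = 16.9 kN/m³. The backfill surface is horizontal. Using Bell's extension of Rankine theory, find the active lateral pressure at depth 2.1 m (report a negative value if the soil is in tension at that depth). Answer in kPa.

K_a = (1 − sin φ)/(1 + sin φ) = 0.2887.
σ_a = K_a γ z − 2c√K_a = 0.2887×16.9×2.1 − 2×17.1×0.5373 = -8.130 kPa.

-8.13 kPa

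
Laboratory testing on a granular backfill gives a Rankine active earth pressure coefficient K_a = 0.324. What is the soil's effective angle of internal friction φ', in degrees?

30.7°

K_a = tan²(45° − φ/2) ⇒ 45° − φ/2 = arctan(√0.324) = 29.65°.
φ = 2(45° − 29.65°) = 30.70°.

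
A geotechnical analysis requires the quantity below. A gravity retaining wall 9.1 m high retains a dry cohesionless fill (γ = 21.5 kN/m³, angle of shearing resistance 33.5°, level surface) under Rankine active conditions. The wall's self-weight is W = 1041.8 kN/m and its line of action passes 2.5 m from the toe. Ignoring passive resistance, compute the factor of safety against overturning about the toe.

K_a = tan²(45° − 33.5°/2) = 0.2887.
P_a = ½K_aγH² = 0.5×0.2887×21.5×9.1² = 257.0 kN/m, acting at H/3 = 3.033 m above the base.
Overturning moment M_o = P_a × H/3 = 257.0 × 3.033 = 779.6.
Resisting moment M_r = W × 2.5 = 1041.8 × 2.5 = 2604.
FS_overturning = M_r/M_o = 2604/779.6 = 3.341.

3.34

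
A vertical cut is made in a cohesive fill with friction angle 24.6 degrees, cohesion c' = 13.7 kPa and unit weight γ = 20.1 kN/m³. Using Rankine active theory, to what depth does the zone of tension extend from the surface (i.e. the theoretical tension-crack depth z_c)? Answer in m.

K_a = tan²(45° − 24.6°/2) = 0.4121; √K_a = 0.6420.
The active pressure is zero where K_a γ z = 2c√K_a, so z_c = 2c/(γ√K_a) = 2×13.7/(20.1×0.6420) = 2.123 m.

2.12 m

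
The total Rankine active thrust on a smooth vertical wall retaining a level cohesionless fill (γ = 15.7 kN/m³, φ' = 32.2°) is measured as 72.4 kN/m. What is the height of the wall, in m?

5.50 m

K_a = 0.3047. P_a = ½ K_a γ H² ⇒ H = √(2P_a/(K_a γ)).
H = √(2×72.4/(0.3047×15.7)) = 5.501 m.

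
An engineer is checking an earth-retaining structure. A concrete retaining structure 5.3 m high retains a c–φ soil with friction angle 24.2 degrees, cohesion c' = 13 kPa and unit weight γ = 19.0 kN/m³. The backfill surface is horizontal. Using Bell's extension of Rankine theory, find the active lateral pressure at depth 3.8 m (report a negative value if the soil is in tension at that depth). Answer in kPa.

K_a = (1 − sin φ)/(1 + sin φ) = 0.4185.
σ_a = K_a γ z − 2c√K_a = 0.4185×19.0×3.8 − 2×13×0.6469 = 13.40 kPa.

13.4 kPa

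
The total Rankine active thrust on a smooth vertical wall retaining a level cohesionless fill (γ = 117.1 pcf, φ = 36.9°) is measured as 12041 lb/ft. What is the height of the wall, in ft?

K_a = 0.2497. P_a = ½ K_a γ H² ⇒ H = √(2P_a/(K_a γ)).
H = √(2×12041/(0.2497×117.1)) = 28.70 ft.

28.7 ft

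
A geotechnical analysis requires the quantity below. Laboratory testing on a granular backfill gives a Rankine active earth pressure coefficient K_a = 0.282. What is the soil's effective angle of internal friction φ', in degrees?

34.1°

K_a = tan²(45° − φ/2) ⇒ 45° − φ/2 = arctan(√0.282) = 27.97°.
φ = 2(45° − 27.97°) = 34.06°.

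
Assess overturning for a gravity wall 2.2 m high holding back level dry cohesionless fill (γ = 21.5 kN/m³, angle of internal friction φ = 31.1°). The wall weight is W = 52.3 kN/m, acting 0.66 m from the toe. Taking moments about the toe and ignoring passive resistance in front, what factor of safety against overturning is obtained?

K_a = tan²(45° − 31.1°/2) = 0.3188.
P_a = ½K_aγH² = 0.5×0.3188×21.5×2.2² = 16.59 kN/m, acting at H/3 = 0.7333 m above the base.
Overturning moment M_o = P_a × H/3 = 16.59 × 0.7333 = 12.16.
Resisting moment M_r = W × 0.66 = 52.3 × 0.66 = 34.52.
FS_overturning = M_r/M_o = 34.52/12.16 = 2.838.

2.84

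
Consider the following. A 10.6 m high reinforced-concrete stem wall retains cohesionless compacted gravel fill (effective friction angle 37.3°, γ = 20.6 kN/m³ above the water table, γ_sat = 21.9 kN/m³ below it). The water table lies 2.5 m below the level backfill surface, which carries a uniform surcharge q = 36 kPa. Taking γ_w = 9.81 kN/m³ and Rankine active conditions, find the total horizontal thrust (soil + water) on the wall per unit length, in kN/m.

631 kN/m

K_a = tan²(45° − φ/2) = 0.2453.
γ' = 21.9 − 9.81 = 12.09 kN/m³. h₂ = H − d_w = 8.1 m.
σ'_h: at surface K_a·q = 8.832; at WT K_a(q+γd_w) = 21.47; at base K_a(q+γd_w+γ'h₂) = 45.49 kPa.
P₁ = ½(8.832+21.47)×2.5 = 37.87; P₂ = ½(21.47+45.49)×8.1 = 271.2; P_w = ½γ_w h₂² = 321.8.
Total = 37.87+271.2+321.8 = 630.9 kN/m.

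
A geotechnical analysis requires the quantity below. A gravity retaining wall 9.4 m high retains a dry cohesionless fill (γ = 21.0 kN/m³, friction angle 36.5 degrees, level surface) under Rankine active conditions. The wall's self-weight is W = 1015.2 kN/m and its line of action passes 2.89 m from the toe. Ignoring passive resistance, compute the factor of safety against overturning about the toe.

3.97

K_a = tan²(45° − 36.5°/2) = 0.2541.
P_a = ½K_aγH² = 0.5×0.2541×21.0×9.4² = 235.7 kN/m, acting at H/3 = 3.133 m above the base.
Overturning moment M_o = P_a × H/3 = 235.7 × 3.133 = 738.6.
Resisting moment M_r = W × 2.89 = 1015.2 × 2.89 = 2934.
FS_overturning = M_r/M_o = 2934/738.6 = 3.973.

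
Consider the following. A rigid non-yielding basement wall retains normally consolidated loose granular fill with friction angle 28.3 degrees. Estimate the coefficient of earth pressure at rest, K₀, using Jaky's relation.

0.526

K₀ = 1 − sin φ' = 1 − sin 28.3° = 0.5259.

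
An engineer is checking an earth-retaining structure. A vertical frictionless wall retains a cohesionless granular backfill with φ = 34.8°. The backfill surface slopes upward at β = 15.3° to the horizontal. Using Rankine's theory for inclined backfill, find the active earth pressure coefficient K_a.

K_a = cos β · (cos β − √(cos²β − cos²φ)) / (cos β + √(cos²β − cos²φ)).
cos β = 0.9646, cos φ = 0.8211, √(cos²β − cos²φ) = 0.5060.
K_a = 0.9646 × (0.9646 − 0.5060)/(0.9646 + 0.5060) = 0.3007.

0.301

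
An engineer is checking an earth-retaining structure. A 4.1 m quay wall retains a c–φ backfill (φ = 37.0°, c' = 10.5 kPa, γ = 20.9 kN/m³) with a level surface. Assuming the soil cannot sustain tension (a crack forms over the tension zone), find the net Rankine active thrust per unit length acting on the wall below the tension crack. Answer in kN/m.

11.3 kN/m

K_a = 0.2486; √K_a = 0.4986.
Tension-crack depth z_c = 2c/(γ√K_a) = 2×10.5/(20.9×0.4986) = 2.015 m.
σ_a at base = K_a γ H − 2c√K_a = 0.2486×20.9×4.1 − 2×10.5×0.4986 = 10.83 kPa.
P_a = ½ × 10.83 × (H − z_c) = 0.5×10.83×2.085 = 11.29 kN/m.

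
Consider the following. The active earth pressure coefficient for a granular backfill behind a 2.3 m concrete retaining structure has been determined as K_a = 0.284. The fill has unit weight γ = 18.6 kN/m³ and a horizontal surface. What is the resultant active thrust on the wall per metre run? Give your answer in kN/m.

14.0 kN/m

P = ½ K_a γ H² = 0.5 × 0.284 × 18.6 × 2.3² = 13.97 kN/m.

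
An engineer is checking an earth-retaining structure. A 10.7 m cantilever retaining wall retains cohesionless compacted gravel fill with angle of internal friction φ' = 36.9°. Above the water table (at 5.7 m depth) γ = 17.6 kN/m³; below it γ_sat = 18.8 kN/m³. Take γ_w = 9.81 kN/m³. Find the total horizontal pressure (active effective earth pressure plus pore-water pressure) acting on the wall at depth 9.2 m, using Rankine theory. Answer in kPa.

K_a = (1 − sin φ)/(1 + sin φ) = 0.2497.
γ' = 18.8 − 9.81 = 8.990 kN/m³.
Effective vertical stress at 9.2 m: σ'_v = 17.6×5.7 + 8.990×3.50 = 131.8 kPa.
σ'_h = K_a σ'_v = 0.2497 × 131.8 = 32.90 kPa; u = γ_w × 3.50 = 34.33 kPa.
Total σ_h = 32.90 + 34.33 = 67.24 kPa.

67.2 kPa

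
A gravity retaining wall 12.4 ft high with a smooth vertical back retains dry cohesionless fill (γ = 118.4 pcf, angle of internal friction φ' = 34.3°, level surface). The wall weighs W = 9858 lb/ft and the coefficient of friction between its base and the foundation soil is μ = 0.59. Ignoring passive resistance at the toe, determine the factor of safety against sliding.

2.29

K_a = tan²(45° − 34.3°/2) = 0.2792.
P_a = ½K_aγH² = 0.5×0.2792×118.4×12.4² = 2541 lb/ft, acting at H/3 = 4.133 ft above the base.
FS_sliding = μW / P_a = 0.59×9858 / 2541 = 2.289.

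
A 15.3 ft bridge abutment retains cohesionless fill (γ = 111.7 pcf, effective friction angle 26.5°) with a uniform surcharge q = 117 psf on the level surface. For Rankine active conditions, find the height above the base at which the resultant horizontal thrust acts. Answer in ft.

K_a = 0.3829.
Triangular part P₁ = ½K_aγH² = 5006 at H/3 = 5.100 ft; rectangular part P₂ = K_a q H = 685.5 at H/2 = 7.650 ft.
ȳ = (P₁·5.100 + P₂·7.650)/(P₁+P₂) = 5.407 ft.

5.41 ft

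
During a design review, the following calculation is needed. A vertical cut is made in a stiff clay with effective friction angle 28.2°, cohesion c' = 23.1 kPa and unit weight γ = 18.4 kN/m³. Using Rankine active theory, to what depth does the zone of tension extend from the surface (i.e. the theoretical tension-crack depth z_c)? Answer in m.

4.20 m

K_a = tan²(45° − 28.2°/2) = 0.3582; √K_a = 0.5985.
The active pressure is zero where K_a γ z = 2c√K_a, so z_c = 2c/(γ√K_a) = 2×23.1/(18.4×0.5985) = 4.195 m.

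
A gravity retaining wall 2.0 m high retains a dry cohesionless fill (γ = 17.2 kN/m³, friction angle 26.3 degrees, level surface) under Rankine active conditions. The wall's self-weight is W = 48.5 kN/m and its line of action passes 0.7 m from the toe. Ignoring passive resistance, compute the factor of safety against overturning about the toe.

3.84

K_a = tan²(45° − 26.3°/2) = 0.3859.
P_a = ½K_aγH² = 0.5×0.3859×17.2×2.0² = 13.28 kN/m, acting at H/3 = 0.6667 m above the base.
Overturning moment M_o = P_a × H/3 = 13.28 × 0.6667 = 8.851.
Resisting moment M_r = W × 0.7 = 48.5 × 0.7 = 33.95.
FS_overturning = M_r/M_o = 33.95/8.851 = 3.836.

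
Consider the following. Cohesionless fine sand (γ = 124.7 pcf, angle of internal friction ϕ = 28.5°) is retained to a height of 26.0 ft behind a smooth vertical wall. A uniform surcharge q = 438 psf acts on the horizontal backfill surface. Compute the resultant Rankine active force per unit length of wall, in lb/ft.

18900 lb/ft

K_a = tan²(45° − φ/2) = 0.3540.
Soil triangle: ½ K_a γ H² = 0.5×0.3540×124.7×26.0² = 14920 lb/ft.
Surcharge rectangle: K_a q H = 0.3540×438×26.0 = 4031 lb/ft.
Total = 14920 + 4031 = 18950 lb/ft.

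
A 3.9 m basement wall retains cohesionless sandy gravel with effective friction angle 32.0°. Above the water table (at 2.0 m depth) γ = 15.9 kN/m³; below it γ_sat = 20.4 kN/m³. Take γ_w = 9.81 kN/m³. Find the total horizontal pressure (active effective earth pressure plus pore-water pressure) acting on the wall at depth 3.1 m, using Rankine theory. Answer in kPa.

K_a = (1 − sin φ)/(1 + sin φ) = 0.3073.
γ' = 20.4 − 9.81 = 10.59 kN/m³.
Effective vertical stress at 3.1 m: σ'_v = 15.9×2.0 + 10.59×1.10 = 43.45 kPa.
σ'_h = K_a σ'_v = 0.3073 × 43.45 = 13.35 kPa; u = γ_w × 1.10 = 10.79 kPa.
Total σ_h = 13.35 + 10.79 = 24.14 kPa.

24.1 kPa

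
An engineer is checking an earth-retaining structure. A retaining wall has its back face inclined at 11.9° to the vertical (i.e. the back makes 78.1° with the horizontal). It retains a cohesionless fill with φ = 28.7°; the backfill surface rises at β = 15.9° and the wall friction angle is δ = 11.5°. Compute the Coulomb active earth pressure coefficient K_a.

0.536

K_a = sin²(α+φ) / [sin²α · sin(α−δ) · (1 + √{sin(φ+δ)sin(φ−β) / (sin(α−δ)sin(α+β))})²].
With α = 78.1°, φ = 28.7°, δ = 11.5°, β = 15.9°: K_a = 0.5358.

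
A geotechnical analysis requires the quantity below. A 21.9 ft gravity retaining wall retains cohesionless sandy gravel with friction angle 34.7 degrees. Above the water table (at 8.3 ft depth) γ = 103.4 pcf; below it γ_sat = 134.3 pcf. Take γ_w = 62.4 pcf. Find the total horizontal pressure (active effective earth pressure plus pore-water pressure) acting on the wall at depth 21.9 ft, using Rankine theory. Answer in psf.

1350 psf

K_a = (1 − sin φ)/(1 + sin φ) = 0.2745.
γ' = 134.3 − 62.4 = 71.90 pcf.
Effective vertical stress at 21.9 ft: σ'_v = 103.4×8.3 + 71.90×13.6 = 1836 psf.
σ'_h = K_a σ'_v = 0.2745 × 1836 = 503.9 psf; u = γ_w × 13.6 = 848.6 psf.
Total σ_h = 503.9 + 848.6 = 1353 psf.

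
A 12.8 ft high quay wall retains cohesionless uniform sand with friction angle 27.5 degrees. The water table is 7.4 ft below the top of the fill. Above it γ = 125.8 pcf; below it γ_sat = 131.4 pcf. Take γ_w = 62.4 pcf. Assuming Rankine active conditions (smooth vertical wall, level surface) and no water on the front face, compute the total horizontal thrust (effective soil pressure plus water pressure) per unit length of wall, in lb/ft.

4400 lb/ft

K_a = tan²(45° − φ/2) = 0.3682.
γ' = 131.4 − 62.4 = 69.00 pcf. Depth below WT = 5.4 ft.
σ'_h at WT = K_a γ d_w = 342.8 psf; at base = 342.8 + K_a γ' × 5.4 = 480.0 psf.
P₁ (0–7.4 ft) = ½×342.8×7.4 = 1268. P₂ (7.4–12.8 ft) = ½(342.8+480.0)×5.4 = 2221.
P_w = ½ γ_w h₂² = 0.5×62.4×5.4² = 909.8. Total = 1268+2221+909.8 = 4400 lb/ft.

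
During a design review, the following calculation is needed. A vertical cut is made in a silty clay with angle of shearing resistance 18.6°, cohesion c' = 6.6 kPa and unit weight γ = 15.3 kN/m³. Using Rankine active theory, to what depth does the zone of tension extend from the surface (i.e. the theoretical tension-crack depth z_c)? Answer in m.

1.20 m

K_a = tan²(45° − 18.6°/2) = 0.5163; √K_a = 0.7186.
The active pressure is zero where K_a γ z = 2c√K_a, so z_c = 2c/(γ√K_a) = 2×6.6/(15.3×0.7186) = 1.201 m.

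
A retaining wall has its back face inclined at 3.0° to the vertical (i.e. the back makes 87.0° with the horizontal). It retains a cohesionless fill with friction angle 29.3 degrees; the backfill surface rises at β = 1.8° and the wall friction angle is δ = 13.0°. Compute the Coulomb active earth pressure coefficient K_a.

K_a = sin²(α+φ) / [sin²α · sin(α−δ) · (1 + √{sin(φ+δ)sin(φ−β) / (sin(α−δ)sin(α+β))})²].
With α = 87.0°, φ = 29.3°, δ = 13.0°, β = 1.8°: K_a = 0.3407.

0.341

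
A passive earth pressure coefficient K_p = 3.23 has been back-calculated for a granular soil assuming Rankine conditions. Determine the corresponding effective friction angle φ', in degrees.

31.8°

K_p = (1+sin φ)/(1−sin φ) ⇒ sin φ = (K_p − 1)/(K_p + 1) = 0.5272.
φ = arcsin(0.5272) = 31.82°.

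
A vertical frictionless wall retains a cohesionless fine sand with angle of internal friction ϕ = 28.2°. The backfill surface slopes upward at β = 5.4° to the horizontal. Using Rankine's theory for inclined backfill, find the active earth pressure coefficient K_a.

0.363

K_a = cos β · (cos β − √(cos²β − cos²φ)) / (cos β + √(cos²β − cos²φ)).
cos β = 0.9956, cos φ = 0.8813, √(cos²β − cos²φ) = 0.4631.
K_a = 0.9956 × (0.9956 − 0.4631)/(0.9956 + 0.4631) = 0.3634.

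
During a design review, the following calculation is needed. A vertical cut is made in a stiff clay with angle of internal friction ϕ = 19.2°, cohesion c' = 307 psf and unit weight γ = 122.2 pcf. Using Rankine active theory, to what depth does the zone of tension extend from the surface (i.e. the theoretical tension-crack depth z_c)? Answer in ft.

K_a = tan²(45° − 19.2°/2) = 0.5050; √K_a = 0.7107.
The active pressure is zero where K_a γ z = 2c√K_a, so z_c = 2c/(γ√K_a) = 2×307/(122.2×0.7107) = 7.070 ft.

7.07 ft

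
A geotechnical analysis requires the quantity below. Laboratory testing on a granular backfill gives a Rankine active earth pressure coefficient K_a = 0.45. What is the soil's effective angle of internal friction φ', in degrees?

22.3°

K_a = tan²(45° − φ/2) ⇒ 45° − φ/2 = arctan(√0.45) = 33.85°.
φ = 2(45° − 33.85°) = 22.29°.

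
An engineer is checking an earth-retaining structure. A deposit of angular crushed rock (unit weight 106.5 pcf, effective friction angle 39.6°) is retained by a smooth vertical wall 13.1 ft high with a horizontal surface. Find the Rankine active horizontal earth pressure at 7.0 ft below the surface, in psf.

K_a = (1 − sin φ)/(1 + sin φ) = 0.2214.
σ_h = K_a γ z = 0.2214 × 106.5 × 7.0 = 165.1 psf.

165 psf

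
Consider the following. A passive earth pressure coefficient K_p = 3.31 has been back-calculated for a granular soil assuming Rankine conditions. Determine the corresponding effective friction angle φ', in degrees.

32.4°

K_p = (1+sin φ)/(1−sin φ) ⇒ sin φ = (K_p − 1)/(K_p + 1) = 0.5360.
φ = arcsin(0.5360) = 32.41°.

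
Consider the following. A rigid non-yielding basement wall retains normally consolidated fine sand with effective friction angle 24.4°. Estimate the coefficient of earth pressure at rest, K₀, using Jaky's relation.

K₀ = 1 − sin φ' = 1 − sin 24.4° = 0.5869.

0.587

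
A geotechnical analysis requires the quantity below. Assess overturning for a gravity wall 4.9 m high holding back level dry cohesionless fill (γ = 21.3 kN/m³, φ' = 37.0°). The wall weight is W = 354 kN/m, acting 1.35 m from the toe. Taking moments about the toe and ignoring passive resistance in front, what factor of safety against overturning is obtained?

4.60

K_a = tan²(45° − 37.0°/2) = 0.2486.
P_a = ½K_aγH² = 0.5×0.2486×21.3×4.9² = 63.56 kN/m, acting at H/3 = 1.633 m above the base.
Overturning moment M_o = P_a × H/3 = 63.56 × 1.633 = 103.8.
Resisting moment M_r = W × 1.35 = 354 × 1.35 = 477.9.
FS_overturning = M_r/M_o = 477.9/103.8 = 4.603.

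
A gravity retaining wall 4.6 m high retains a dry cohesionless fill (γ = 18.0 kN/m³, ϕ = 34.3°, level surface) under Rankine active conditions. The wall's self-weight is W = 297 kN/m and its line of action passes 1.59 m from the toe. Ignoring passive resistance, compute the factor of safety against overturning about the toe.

K_a = tan²(45° − 34.3°/2) = 0.2792.
P_a = ½K_aγH² = 0.5×0.2792×18.0×4.6² = 53.16 kN/m, acting at H/3 = 1.533 m above the base.
Overturning moment M_o = P_a × H/3 = 53.16 × 1.533 = 81.52.
Resisting moment M_r = W × 1.59 = 297 × 1.59 = 472.2.
FS_overturning = M_r/M_o = 472.2/81.52 = 5.793.

5.79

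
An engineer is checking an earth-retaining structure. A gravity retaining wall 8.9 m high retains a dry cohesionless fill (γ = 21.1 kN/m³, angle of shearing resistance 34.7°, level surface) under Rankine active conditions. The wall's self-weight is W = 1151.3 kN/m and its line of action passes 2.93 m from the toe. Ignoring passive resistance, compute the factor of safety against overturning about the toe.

4.96

K_a = tan²(45° − 34.7°/2) = 0.2745.
P_a = ½K_aγH² = 0.5×0.2745×21.1×8.9² = 229.4 kN/m, acting at H/3 = 2.967 m above the base.
Overturning moment M_o = P_a × H/3 = 229.4 × 2.967 = 680.5.
Resisting moment M_r = W × 2.93 = 1151.3 × 2.93 = 3373.
FS_overturning = M_r/M_o = 3373/680.5 = 4.957.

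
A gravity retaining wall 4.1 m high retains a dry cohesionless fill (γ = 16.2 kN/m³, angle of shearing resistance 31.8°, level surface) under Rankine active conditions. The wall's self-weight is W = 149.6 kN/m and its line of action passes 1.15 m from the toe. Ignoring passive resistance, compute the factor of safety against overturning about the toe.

K_a = tan²(45° − 31.8°/2) = 0.3098.
P_a = ½K_aγH² = 0.5×0.3098×16.2×4.1² = 42.18 kN/m, acting at H/3 = 1.367 m above the base.
Overturning moment M_o = P_a × H/3 = 42.18 × 1.367 = 57.65.
Resisting moment M_r = W × 1.15 = 149.6 × 1.15 = 172.0.
FS_overturning = M_r/M_o = 172.0/57.65 = 2.984.

2.98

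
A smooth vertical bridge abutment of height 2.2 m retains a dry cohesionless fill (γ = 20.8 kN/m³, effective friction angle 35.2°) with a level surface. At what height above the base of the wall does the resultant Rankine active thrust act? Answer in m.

0.733 m

K_a = 0.2687.
The pressure distribution is triangular, so the resultant acts at H/3 above the base = 2.2/3 = 0.7333 m.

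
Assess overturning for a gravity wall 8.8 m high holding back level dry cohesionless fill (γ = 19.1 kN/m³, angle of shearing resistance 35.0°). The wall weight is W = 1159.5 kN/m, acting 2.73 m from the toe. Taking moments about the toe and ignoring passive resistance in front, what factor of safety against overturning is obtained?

5.38

K_a = tan²(45° − 35.0°/2) = 0.2710.
P_a = ½K_aγH² = 0.5×0.2710×19.1×8.8² = 200.4 kN/m, acting at H/3 = 2.933 m above the base.
Overturning moment M_o = P_a × H/3 = 200.4 × 2.933 = 587.9.
Resisting moment M_r = W × 2.73 = 1159.5 × 2.73 = 3165.
FS_overturning = M_r/M_o = 3165/587.9 = 5.385.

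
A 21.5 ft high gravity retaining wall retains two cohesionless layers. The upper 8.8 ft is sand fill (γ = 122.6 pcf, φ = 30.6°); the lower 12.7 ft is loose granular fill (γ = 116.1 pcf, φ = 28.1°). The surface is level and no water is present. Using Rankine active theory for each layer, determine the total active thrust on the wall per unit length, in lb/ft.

9840 lb/ft

K_a1 = tan²(45°−30.6°/2) = 0.3253; K_a2 = tan²(45°−28.1°/2) = 0.3596.
Layer 1: σ at base = K_a1 γ₁ h₁ = 351.0 psf; P₁ = ½×351.0×8.8 = 1544.
Layer 2: σ_v at top = γ₁h₁ = 1079; σ_h top = K_a2×1079 = 388.0; σ_h base = K_a2×(1079+116.1×12.7) = 918.2.
P₂ = ½(388.0+918.2)×12.7 = 8294. Total P_a = 1544+8294 = 9839 lb/ft.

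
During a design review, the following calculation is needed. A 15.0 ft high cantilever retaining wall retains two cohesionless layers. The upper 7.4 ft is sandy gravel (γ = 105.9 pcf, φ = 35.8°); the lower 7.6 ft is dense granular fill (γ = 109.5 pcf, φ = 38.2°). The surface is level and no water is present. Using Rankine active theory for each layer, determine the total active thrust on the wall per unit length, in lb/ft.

K_a1 = tan²(45°−35.8°/2) = 0.2619; K_a2 = tan²(45°−38.2°/2) = 0.2358.
Layer 1: σ at base = K_a1 γ₁ h₁ = 205.2 psf; P₁ = ½×205.2×7.4 = 759.3.
Layer 2: σ_v at top = γ₁h₁ = 783.7; σ_h top = K_a2×783.7 = 184.8; σ_h base = K_a2×(783.7+109.5×7.6) = 381.0.
P₂ = ½(184.8+381.0)×7.6 = 2150. Total P_a = 759.3+2150 = 2909 lb/ft.

2910 lb/ft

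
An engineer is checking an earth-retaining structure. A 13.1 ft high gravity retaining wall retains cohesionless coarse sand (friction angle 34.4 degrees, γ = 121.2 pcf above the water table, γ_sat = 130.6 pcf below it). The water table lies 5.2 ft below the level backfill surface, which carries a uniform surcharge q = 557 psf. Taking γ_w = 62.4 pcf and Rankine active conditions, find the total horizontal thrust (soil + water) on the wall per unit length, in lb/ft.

6410 lb/ft

K_a = tan²(45° − φ/2) = 0.2780.
γ' = 130.6 − 62.4 = 68.20 pcf. h₂ = H − d_w = 7.9 ft.
σ'_h: at surface K_a·q = 154.8; at WT K_a(q+γd_w) = 330.0; at base K_a(q+γd_w+γ'h₂) = 479.8 psf.
P₁ = ½(154.8+330.0)×5.2 = 1261; P₂ = ½(330.0+479.8)×7.9 = 3199; P_w = ½γ_w h₂² = 1947.
Total = 1261+3199+1947 = 6407 lb/ft.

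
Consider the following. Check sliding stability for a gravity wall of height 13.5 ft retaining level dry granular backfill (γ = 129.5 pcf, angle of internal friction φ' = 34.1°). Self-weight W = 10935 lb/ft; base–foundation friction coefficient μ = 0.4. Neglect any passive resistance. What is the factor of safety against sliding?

K_a = tan²(45° − 34.1°/2) = 0.2815.
P_a = ½K_aγH² = 0.5×0.2815×129.5×13.5² = 3322 lb/ft, acting at H/3 = 4.500 ft above the base.
FS_sliding = μW / P_a = 0.4×10935 / 3322 = 1.317.

1.32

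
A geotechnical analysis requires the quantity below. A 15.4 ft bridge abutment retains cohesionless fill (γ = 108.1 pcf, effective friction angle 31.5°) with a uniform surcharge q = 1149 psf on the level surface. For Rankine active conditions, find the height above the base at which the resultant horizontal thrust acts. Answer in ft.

6.62 ft

K_a = 0.3136.
Triangular part P₁ = ½K_aγH² = 4020 at H/3 = 5.133 ft; rectangular part P₂ = K_a q H = 5550 at H/2 = 7.700 ft.
ȳ = (P₁·5.133 + P₂·7.700)/(P₁+P₂) = 6.622 ft.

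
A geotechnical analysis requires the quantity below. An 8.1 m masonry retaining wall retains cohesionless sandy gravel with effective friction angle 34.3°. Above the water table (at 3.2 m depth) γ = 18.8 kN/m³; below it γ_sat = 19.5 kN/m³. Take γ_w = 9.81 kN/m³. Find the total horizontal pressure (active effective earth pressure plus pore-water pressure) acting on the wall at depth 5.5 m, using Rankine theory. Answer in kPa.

45.6 kPa

K_a = (1 − sin φ)/(1 + sin φ) = 0.2792.
γ' = 19.5 − 9.81 = 9.690 kN/m³.
Effective vertical stress at 5.5 m: σ'_v = 18.8×3.2 + 9.690×2.30 = 82.45 kPa.
σ'_h = K_a σ'_v = 0.2792 × 82.45 = 23.02 kPa; u = γ_w × 2.30 = 22.56 kPa.
Total σ_h = 23.02 + 22.56 = 45.58 kPa.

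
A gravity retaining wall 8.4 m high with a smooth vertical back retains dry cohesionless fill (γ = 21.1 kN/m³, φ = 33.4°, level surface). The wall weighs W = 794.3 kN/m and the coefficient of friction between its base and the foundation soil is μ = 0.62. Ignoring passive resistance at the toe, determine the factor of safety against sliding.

K_a = tan²(45° − 33.4°/2) = 0.2899.
P_a = ½K_aγH² = 0.5×0.2899×21.1×8.4² = 215.8 kN/m, acting at H/3 = 2.800 m above the base.
FS_sliding = μW / P_a = 0.62×794.3 / 215.8 = 2.282.

2.28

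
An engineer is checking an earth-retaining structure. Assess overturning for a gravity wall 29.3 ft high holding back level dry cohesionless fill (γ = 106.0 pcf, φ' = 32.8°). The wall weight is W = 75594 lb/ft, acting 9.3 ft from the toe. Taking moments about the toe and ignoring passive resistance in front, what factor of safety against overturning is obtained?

K_a = tan²(45° − 32.8°/2) = 0.2973.
P_a = ½K_aγH² = 0.5×0.2973×106.0×29.3² = 13530 lb/ft, acting at H/3 = 9.767 ft above the base.
Overturning moment M_o = P_a × H/3 = 13530 × 9.767 = 132100.
Resisting moment M_r = W × 9.3 = 75594 × 9.3 = 703000.
FS_overturning = M_r/M_o = 703000/132100 = 5.322.

5.32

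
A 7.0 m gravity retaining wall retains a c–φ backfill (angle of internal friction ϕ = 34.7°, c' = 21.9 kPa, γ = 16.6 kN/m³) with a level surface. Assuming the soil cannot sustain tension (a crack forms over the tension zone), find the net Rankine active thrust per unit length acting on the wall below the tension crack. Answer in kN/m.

K_a = 0.2745; √K_a = 0.5239.
Tension-crack depth z_c = 2c/(γ√K_a) = 2×21.9/(16.6×0.5239) = 5.036 m.
σ_a at base = K_a γ H − 2c√K_a = 0.2745×16.6×7.0 − 2×21.9×0.5239 = 8.947 kPa.
P_a = ½ × 8.947 × (H − z_c) = 0.5×8.947×1.964 = 8.784 kN/m.

8.78 kN/m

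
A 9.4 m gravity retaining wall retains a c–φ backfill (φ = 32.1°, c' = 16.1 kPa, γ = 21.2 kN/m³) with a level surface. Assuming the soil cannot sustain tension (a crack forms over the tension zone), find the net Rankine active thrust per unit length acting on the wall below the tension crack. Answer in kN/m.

144 kN/m

K_a = 0.3060; √K_a = 0.5532.
Tension-crack depth z_c = 2c/(γ√K_a) = 2×16.1/(21.2×0.5532) = 2.746 m.
σ_a at base = K_a γ H − 2c√K_a = 0.3060×21.2×9.4 − 2×16.1×0.5532 = 43.17 kPa.
P_a = ½ × 43.17 × (H − z_c) = 0.5×43.17×6.654 = 143.6 kN/m.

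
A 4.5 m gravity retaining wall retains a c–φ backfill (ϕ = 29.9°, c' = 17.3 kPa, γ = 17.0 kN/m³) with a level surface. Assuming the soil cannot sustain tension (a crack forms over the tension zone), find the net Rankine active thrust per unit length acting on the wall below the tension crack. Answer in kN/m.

2.74 kN/m

K_a = 0.3347; √K_a = 0.5785.
Tension-crack depth z_c = 2c/(γ√K_a) = 2×17.3/(17.0×0.5785) = 3.518 m.
σ_a at base = K_a γ H − 2c√K_a = 0.3347×17.0×4.5 − 2×17.3×0.5785 = 5.586 kPa.
P_a = ½ × 5.586 × (H − z_c) = 0.5×5.586×0.9819 = 2.743 kN/m.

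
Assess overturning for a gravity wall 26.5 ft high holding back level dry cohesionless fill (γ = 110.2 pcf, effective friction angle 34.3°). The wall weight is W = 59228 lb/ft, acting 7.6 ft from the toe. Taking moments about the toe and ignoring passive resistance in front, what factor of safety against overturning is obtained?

K_a = tan²(45° − 34.3°/2) = 0.2792.
P_a = ½K_aγH² = 0.5×0.2792×110.2×26.5² = 10800 lb/ft, acting at H/3 = 8.833 ft above the base.
Overturning moment M_o = P_a × H/3 = 10800 × 8.833 = 95420.
Resisting moment M_r = W × 7.6 = 59228 × 7.6 = 450100.
FS_overturning = M_r/M_o = 450100/95420 = 4.718.

4.72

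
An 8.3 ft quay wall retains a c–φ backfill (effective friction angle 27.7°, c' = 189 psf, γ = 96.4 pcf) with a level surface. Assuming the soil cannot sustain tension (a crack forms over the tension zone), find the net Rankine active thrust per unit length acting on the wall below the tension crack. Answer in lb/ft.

K_a = 0.3653; √K_a = 0.6044.
Tension-crack depth z_c = 2c/(γ√K_a) = 2×189/(96.4×0.6044) = 6.487 ft.
σ_a at base = K_a γ H − 2c√K_a = 0.3653×96.4×8.3 − 2×189×0.6044 = 63.84 psf.
P_a = ½ × 63.84 × (H − z_c) = 0.5×63.84×1.813 = 57.86 lb/ft.

57.9 lb/ft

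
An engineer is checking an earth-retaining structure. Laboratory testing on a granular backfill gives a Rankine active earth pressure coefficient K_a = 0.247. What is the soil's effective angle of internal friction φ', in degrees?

37.1°

K_a = tan²(45° − φ/2) ⇒ 45° − φ/2 = arctan(√0.247) = 26.43°.
φ = 2(45° − 26.43°) = 37.15°.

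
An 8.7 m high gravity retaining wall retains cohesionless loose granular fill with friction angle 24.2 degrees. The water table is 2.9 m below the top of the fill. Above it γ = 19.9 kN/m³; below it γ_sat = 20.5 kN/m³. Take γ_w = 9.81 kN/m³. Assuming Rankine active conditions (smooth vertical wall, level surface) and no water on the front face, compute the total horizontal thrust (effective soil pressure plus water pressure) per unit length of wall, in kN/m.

415 kN/m

K_a = tan²(45° − φ/2) = 0.4185.
γ' = 20.5 − 9.81 = 10.69 kN/m³. Depth below WT = 5.8 m.
σ'_h at WT = K_a γ d_w = 24.15 kPa; at base = 24.15 + K_a γ' × 5.8 = 50.10 kPa.
P₁ (0–2.9 m) = ½×24.15×2.9 = 35.02. P₂ (2.9–8.7 m) = ½(24.15+50.10)×5.8 = 215.3.
P_w = ½ γ_w h₂² = 0.5×9.81×5.8² = 165.0. Total = 35.02+215.3+165.0 = 415.4 kN/m.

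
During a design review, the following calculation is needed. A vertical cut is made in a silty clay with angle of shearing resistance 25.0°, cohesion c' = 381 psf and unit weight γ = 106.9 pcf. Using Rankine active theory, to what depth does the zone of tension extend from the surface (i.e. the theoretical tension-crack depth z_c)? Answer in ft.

K_a = tan²(45° − 25.0°/2) = 0.4059; √K_a = 0.6371.
The active pressure is zero where K_a γ z = 2c√K_a, so z_c = 2c/(γ√K_a) = 2×381/(106.9×0.6371) = 11.19 ft.

11.2 ft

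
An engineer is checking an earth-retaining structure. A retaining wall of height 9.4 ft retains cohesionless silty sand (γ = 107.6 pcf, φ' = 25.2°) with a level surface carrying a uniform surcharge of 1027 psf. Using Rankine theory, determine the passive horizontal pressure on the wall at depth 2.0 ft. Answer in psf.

3080 psf

K_p = (1 + sin φ)/(1 − sin φ) = 2.483.
σ_v = γz + q = 107.6 × 2.0 + 1027 = 1242 psf.
σ_h = K_p σ_v = 2.483 × 1242 = 3084 psf.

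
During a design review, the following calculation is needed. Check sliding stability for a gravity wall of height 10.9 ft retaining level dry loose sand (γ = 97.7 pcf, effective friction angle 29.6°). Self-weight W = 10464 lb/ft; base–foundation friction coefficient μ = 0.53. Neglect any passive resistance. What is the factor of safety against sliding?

K_a = tan²(45° − 29.6°/2) = 0.3387.
P_a = ½K_aγH² = 0.5×0.3387×97.7×10.9² = 1966 lb/ft, acting at H/3 = 3.633 ft above the base.
FS_sliding = μW / P_a = 0.53×10464 / 1966 = 2.821.

2.82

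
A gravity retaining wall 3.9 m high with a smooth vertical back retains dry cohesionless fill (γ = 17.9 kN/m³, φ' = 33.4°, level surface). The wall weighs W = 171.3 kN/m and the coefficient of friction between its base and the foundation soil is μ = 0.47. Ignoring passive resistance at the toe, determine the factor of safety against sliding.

2.04

K_a = tan²(45° − 33.4°/2) = 0.2899.
P_a = ½K_aγH² = 0.5×0.2899×17.9×3.9² = 39.47 kN/m, acting at H/3 = 1.300 m above the base.
FS_sliding = μW / P_a = 0.47×171.3 / 39.47 = 2.040.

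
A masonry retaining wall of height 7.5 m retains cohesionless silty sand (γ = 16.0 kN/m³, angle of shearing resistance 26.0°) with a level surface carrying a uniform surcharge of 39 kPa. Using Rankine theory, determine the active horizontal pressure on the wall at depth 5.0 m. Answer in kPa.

46.5 kPa

K_a = (1 − sin φ)/(1 + sin φ) = 0.3905.
σ_v = γz + q = 16.0 × 5.0 + 39 = 119.0 kPa.
σ_h = K_a σ_v = 0.3905 × 119.0 = 46.46 kPa.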